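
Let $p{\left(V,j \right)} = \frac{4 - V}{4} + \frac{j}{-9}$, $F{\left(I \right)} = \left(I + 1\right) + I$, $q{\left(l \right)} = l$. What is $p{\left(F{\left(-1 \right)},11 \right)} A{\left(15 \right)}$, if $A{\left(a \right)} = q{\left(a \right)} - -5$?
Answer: $\frac{5}{9} \approx 0.55556$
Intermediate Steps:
$F{\left(I \right)} = 1 + 2 I$ ($F{\left(I \right)} = \left(1 + I\right) + I = 1 + 2 I$)
$p{\left(V,j \right)} = 1 - \frac{V}{4} - \frac{j}{9}$ ($p{\left(V,j \right)} = \left(4 - V\right) \frac{1}{4} + j \left(- \frac{1}{9}\right) = \left(1 - \frac{V}{4}\right) - \frac{j}{9} = 1 - \frac{V}{4} - \frac{j}{9}$)
$A{\left(a \right)} = 5 + a$ ($A{\left(a \right)} = a - -5 = a + 5 = 5 + a$)
$p{\left(F{\left(-1 \right)},11 \right)} A{\left(15 \right)} = \left(1 - \frac{1 + 2 \left(-1\right)}{4} - \frac{11}{9}\right) \left(5 + 15\right) = \left(1 - \frac{1 - 2}{4} - \frac{11}{9}\right) 20 = \left(1 - - \frac{1}{4} - \frac{11}{9}\right) 20 = \left(1 + \frac{1}{4} - \frac{11}{9}\right) 20 = \frac{1}{36} \cdot 20 = \frac{5}{9}$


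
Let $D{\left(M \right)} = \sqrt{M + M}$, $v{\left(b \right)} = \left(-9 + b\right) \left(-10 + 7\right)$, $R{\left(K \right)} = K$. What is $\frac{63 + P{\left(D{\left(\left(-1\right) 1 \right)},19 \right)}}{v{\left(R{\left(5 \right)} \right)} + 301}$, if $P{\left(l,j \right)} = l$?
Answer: $\frac{63}{313} + \frac{i \sqrt{2}}{313} \approx 0.20128 + 0.0045183 i$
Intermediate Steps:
$v{\left(b \right)} = 27 - 3 b$ ($v{\left(b \right)} = \left(-9 + b\right) \left(-3\right) = 27 - 3 b$)
$D{\left(M \right)} = \sqrt{2} \sqrt{M}$ ($D{\left(M \right)} = \sqrt{2 M} = \sqrt{2} \sqrt{M}$)
$\frac{63 + P{\left(D{\left(\left(-1\right) 1 \right)},19 \right)}}{v{\left(R{\left(5 \right)} \right)} + 301} = \frac{63 + \sqrt{2} \sqrt{\left(-1\right) 1}}{\left(27 - 15\right) + 301} = \frac{63 + \sqrt{2} \sqrt{-1}}{\left(27 - 15\right) + 301} = \frac{63 + \sqrt{2} i}{12 + 301} = \frac{63 + i \sqrt{2}}{313} = \left(63 + i \sqrt{2}\right) \frac{1}{313} = \frac{63}{313} + \frac{i \sqrt{2}}{313}$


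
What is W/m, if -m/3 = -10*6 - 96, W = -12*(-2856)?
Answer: 952/13 ≈ 73.231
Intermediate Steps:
W = 34272
m = 468 (m = -3*(-10*6 - 96) = -3*(-60 - 96) = -3*(-156) = 468)
W/m = 34272/468 = 34272*(1/468) = 952/13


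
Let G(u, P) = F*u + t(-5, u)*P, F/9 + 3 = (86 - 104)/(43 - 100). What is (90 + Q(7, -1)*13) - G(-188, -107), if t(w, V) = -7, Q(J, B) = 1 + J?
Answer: -96837/19 ≈ -5096.7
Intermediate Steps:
F = -459/19 (F = -27 + 9*((86 - 104)/(43 - 100)) = -27 + 9*(-18/(-57)) = -27 + 9*(-18*(-1/57)) = -27 + 9*(6/19) = -27 + 54/19 = -459/19 ≈ -24.158)
G(u, P) = -7*P - 459*u/19 (G(u, P) = -459*u/19 - 7*P = -7*P - 459*u/19)
(90 + Q(7, -1)*13) - G(-188, -107) = (90 + (1 + 7)*13) - (-7*(-107) - 459/19*(-188)) = (90 + 8*13) - (749 + 86292/19) = (90 + 104) - 1*100523/19 = 194 - 100523/19 = -96837/19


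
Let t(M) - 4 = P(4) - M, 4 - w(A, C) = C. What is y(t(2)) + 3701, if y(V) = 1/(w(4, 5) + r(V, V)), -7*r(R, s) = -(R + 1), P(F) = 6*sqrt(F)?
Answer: 29615/8 ≈ 3701.9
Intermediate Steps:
r(R, s) = 1/7 + R/7 (r(R, s) = -(-1)*(R + 1)/7 = -(-1)*(1 + R)/7 = -(-1 - R)/7 = 1/7 + R/7)
w(A, C) = 4 - C
t(M) = 16 - M (t(M) = 4 + (6*sqrt(4) - M) = 4 + (6*2 - M) = 4 + (12 - M) = 16 - M)
y(V) = 1/(-6/7 + V/7) (y(V) = 1/((4 - 1*5) + (1/7 + V/7)) = 1/((4 - 5) + (1/7 + V/7)) = 1/(-1 + (1/7 + V/7)) = 1/(-6/7 + V/7))
y(t(2)) + 3701 = 7/(-6 + (16 - 1*2)) + 3701 = 7/(-6 + (16 - 2)) + 3701 = 7/(-6 + 14) + 3701 = 7/8 + 3701 = 29615/8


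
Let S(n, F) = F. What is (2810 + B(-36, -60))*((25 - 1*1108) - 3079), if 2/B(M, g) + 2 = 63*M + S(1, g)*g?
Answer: -7777325462/665 ≈ -1.1695e+7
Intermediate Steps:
B(M, g) = 2/(-2 + g² + 63*M) (B(M, g) = 2/(-2 + (63*M + g*g)) = 2/(-2 + (63*M + g²)) = 2/(-2 + (g² + 63*M)) = 2/(-2 + g² + 63*M))
(2810 + B(-36, -60))*((25 - 1*1108) - 3079) = (2810 + 2/(-2 + (-60)² + 63*(-36)))*((25 - 1*1108) - 3079) = (2810 + 2/(-2 + 3600 - 2268))*((25 - 1108) - 3079) = (2810 + 2/1330)*(-1083 - 3079) = (2810 + 2*(1/1330))*(-4162) = (2810 + 1/665)*(-4162) = (1868651/665)*(-4162) = -7777325462/665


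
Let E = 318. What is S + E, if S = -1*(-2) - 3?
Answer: 317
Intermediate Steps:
S = -1 (S = 2 - 3 = -1)
S + E = -1 + 318 = 317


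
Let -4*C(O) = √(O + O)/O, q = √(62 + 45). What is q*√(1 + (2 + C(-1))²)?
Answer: √(8346 + 1712*I*√2)/4 ≈ 23.073 + 3.2791*I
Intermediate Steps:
q = √107 ≈ 10.344
C(O) = -√2/(4*√O) (C(O) = -√(O + O)/(4*O) = -√(2*O)/(4*O) = -√2*√O/(4*O) = -√2/(4*√O))
q*√(1 + (2 + C(-1))²) = √107*√(1 + (2 - √2/(4*√(-1)))²) = √107*√(1 + (2 - √2*(-I)/4)²) = √107*√(1 + (2 + I*√2/4)²)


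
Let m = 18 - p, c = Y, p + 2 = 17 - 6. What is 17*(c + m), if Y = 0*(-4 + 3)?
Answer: 153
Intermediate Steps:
p = 9 (p = -2 + (17 - 6) = -2 + 11 = 9)
Y = 0 (Y = 0*(-1) = 0)
c = 0
m = 9 (m = 18 - 1*9 = 18 - 9 = 9)
17*(c + m) = 17*(0 + 9) = 17*9 = 153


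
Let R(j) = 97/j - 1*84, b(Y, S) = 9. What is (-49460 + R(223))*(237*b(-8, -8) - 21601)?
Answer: 215086649620/223 ≈ 9.6451e+8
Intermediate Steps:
R(j) = -84 + 97/j (R(j) = 97/j - 84 = -84 + 97/j)
(-49460 + R(223))*(237*b(-8, -8) - 21601) = (-49460 + (-84 + 97/223))*(237*9 - 21601) = (-49460 + (-84 + 97*(1/223)))*(2133 - 21601) = (-49460 + (-84 + 97/223))*(-19468) = (-49460 - 18635/223)*(-19468) = -11048215/223*(-19468) = 215086649620/223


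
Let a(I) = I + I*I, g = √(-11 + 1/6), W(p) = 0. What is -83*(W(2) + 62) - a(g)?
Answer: -30811/6 - I*√390/6 ≈ -5135.2 - 3.2914*I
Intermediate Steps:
g = I*√390/6 (g = √(-11 + ⅙) = √(-65/6) = I*√390/6 ≈ 3.2914*I)
a(I) = I + I²
-83*(W(2) + 62) - a(g) = -83*(0 + 62) - I*√390/6*(1 + I*√390/6) = -83*62 - I*√390*(1 + I*√390/6)/6 = -5146 - I*√390*(1 + I*√390/6)/6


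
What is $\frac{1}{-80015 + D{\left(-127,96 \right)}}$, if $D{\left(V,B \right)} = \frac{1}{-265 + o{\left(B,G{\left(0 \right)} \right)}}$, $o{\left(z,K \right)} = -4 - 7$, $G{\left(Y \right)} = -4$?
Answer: $- \frac{276}{22084141} \approx -1.2498 \cdot 10^{-5}$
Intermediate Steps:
$o{\left(z,K \right)} = -11$
$D{\left(V,B \right)} = - \frac{1}{276}$ ($D{\left(V,B \right)} = \frac{1}{-265 - 11} = \frac{1}{-276} = - \frac{1}{276}$)
$\frac{1}{-80015 + D{\left(-127,96 \right)}} = \frac{1}{-80015 - \frac{1}{276}} = \frac{1}{- \frac{22084141}{276}} = - \frac{276}{22084141}$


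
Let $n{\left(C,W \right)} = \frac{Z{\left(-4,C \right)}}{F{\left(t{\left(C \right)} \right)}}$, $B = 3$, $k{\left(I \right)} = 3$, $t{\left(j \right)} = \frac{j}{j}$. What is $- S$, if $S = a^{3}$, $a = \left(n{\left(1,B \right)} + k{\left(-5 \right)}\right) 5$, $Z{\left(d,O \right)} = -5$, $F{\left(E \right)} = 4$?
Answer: $- \frac{42875}{64} \approx -669.92$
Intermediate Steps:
$t{\left(j \right)} = 1$
$n{\left(C,W \right)} = - \frac{5}{4}$
$a = \frac{35}{4}$ ($a = \left(- \frac{5}{4} + 3\right) 5 = \frac{7}{4} \cdot 5 = \frac{35}{4} \approx 8.75$)
$S = \frac{42875}{64}$ ($S = \left(\frac{35}{4}\right)^{3} = \frac{42875}{64} \approx 669.92$)
$- S = \left(-1\right) \frac{42875}{64} = - \frac{42875}{64}$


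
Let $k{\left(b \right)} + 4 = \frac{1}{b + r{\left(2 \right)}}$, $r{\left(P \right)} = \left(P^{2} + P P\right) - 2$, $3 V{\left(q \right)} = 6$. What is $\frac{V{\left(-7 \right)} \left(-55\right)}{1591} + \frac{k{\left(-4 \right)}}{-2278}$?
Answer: $- \frac{490023}{7248596} \approx -0.067603$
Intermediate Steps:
$V{\left(q \right)} = 2$ ($V{\left(q \right)} = \frac{1}{3} \cdot 6 = 2$)
$r{\left(P \right)} = -2 + 2 P^{2}$ ($r{\left(P \right)} = \left(P^{2} + P^{2}\right) - 2 = 2 P^{2} - 2 = -2 + 2 P^{2}$)
$k{\left(b \right)} = -4 + \frac{1}{6 + b}$ ($k{\left(b \right)} = -4 + \frac{1}{b - \left(2 - 2 \cdot 2^{2}\right)} = -4 + \frac{1}{b + \left(-2 + 2 \cdot 4\right)} = -4 + \frac{1}{b + \left(-2 + 8\right)} = -4 + \frac{1}{b + 6} = -4 + \frac{1}{6 + b}$)
$\frac{V{\left(-7 \right)} \left(-55\right)}{1591} + \frac{k{\left(-4 \right)}}{-2278} = \frac{2 \left(-55\right)}{1591} + \frac{\frac{1}{6 - 4} \left(-23 - -16\right)}{-2278} = \left(-110\right) \frac{1}{1591} + \frac{-23 + 16}{2} \left(- \frac{1}{2278}\right) = - \frac{110}{1591} + \frac{1}{2} \left(-7\right) \left(- \frac{1}{2278}\right) = - \frac{110}{1591} - - \frac{7}{4556} = - \frac{110}{1591} + \frac{7}{4556} = - \frac{490023}{7248596}$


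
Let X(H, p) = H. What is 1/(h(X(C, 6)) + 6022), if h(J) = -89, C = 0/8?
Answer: 1/5933 ≈ 0.00016855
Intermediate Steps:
C = 0 (C = 0*(⅛) = 0)
1/(h(X(C, 6)) + 6022) = 1/(-89 + 6022) = 1/5933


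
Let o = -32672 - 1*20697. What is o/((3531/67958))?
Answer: -329713682/321 ≈ -1.0271e+6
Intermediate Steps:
o = -53369 (o = -32672 - 20697 = -53369)
o/((3531/67958)) = -53369/(3531/67958) = -53369/(3531*(1/67958)) = -53369/321/6178 = -53369*6178/321 = -329713682/321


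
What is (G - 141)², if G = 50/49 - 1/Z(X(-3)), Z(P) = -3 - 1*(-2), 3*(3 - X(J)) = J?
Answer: 46376100/2401 ≈ 19315.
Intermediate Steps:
X(J) = 3 - J/3
Z(P) = -1 (Z(P) = -3 + 2 = -1)
G = 99/49 (G = 50/49 - 1/(-1) = 50*(1/49) - 1*(-1) = 50/49 + 1 = 99/49 ≈ 2.0204)
(G - 141)² = (99/49 - 141)² = (-6810/49)² = 46376100/2401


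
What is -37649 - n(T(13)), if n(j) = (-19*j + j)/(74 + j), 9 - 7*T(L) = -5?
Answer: -715322/19 ≈ -37649.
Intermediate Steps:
T(L) = 2 (T(L) = 9/7 - ⅐*(-5) = 9/7 + 5/7 = 2)
n(j) = -18*j/(74 + j) (n(j) = (-18*j)/(74 + j) = -18*j/(74 + j))
-37649 - n(T(13)) = -37649 - (-18)*2/(74 + 2) = -37649 - (-18)*2/76 = -37649 - 1*(-9/19) = -37649 + 9/19 = -715322/19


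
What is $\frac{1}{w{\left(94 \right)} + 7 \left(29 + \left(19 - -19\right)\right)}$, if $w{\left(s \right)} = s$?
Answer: $\frac{1}{563} \approx 0.0017762$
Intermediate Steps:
$\frac{1}{w{\left(94 \right)} + 7 \left(29 + \left(19 - -19\right)\right)} = \frac{1}{94 + 7 \left(29 + \left(19 - -19\right)\right)} = \frac{1}{94 + 7 \left(29 + \left(19 + 19\right)\right)} = \frac{1}{94 + 7 \left(29 + 38\right)} = \frac{1}{94 + 7 \cdot 67} = \frac{1}{94 + 469} = \frac{1}{563}$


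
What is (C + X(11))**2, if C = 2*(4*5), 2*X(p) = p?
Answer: 8281/4 ≈ 2070.3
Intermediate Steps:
X(p) = p/2
C = 40 (C = 2*20 = 40)
(C + X(11))**2 = (40 + (1/2)*11)**2 = (40 + 11/2)**2 = (91/2)**2 = 8281/4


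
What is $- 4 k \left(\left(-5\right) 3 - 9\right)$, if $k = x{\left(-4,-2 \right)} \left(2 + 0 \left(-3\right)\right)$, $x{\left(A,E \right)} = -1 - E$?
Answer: $192$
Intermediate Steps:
$k = 2$ ($k = \left(-1 - -2\right) \left(2 + 0 \left(-3\right)\right) = \left(-1 + 2\right) \left(2 + 0\right) = 1 \cdot 2 = 2$)
$- 4 k \left(\left(-5\right) 3 - 9\right) = \left(-4\right) 2 \left(\left(-5\right) 3 - 9\right) = - 8 \left(-15 - 9\right) = \left(-8\right) \left(-24\right) = 192$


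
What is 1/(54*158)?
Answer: 1/8532 ≈ 0.00011721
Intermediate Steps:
1/(54*158) = 1/8532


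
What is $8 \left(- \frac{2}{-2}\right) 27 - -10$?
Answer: $226$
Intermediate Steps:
$8 \left(- \frac{2}{-2}\right) 27 - -10 = 8 \left(\left(-2\right) \left(- \frac{1}{2}\right)\right) 27 + 10 = 8 \cdot 1 \cdot 27 + 10 = 8 \cdot 27 + 10 = 216 + 10 = 226$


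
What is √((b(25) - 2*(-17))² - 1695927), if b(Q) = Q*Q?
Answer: I*√1261646 ≈ 1123.2*I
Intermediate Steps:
b(Q) = Q²
√((b(25) - 2*(-17))² - 1695927) = √((25² - 2*(-17))² - 1695927) = √((625 + 34)² - 1695927) = √(659² - 1695927) = √(434281 - 1695927) = √(-1261646) = I*√1261646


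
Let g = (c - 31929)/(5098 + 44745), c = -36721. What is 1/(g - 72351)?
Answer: -49843/3606259543 ≈ -1.3821e-5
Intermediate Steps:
g = -68650/49843 (g = (-36721 - 31929)/(5098 + 44745) = -68650/49843 ≈ -1.3773)
1/(g - 72351) = 1/(-68650/49843 - 72351) = 1/(-3606259543/49843) = -49843/3606259543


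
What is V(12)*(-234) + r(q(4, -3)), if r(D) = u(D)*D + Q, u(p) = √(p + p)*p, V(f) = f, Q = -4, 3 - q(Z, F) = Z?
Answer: -2812 + I*√2 ≈ -2812.0 + 1.4142*I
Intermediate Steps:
q(Z, F) = 3 - Z
u(p) = √2*p^(3/2) (u(p) = √(2*p)*p = (√2*√p)*p = √2*p^(3/2))
r(D) = -4 + √2*D^(5/2) (r(D) = (√2*D^(3/2))*D - 4 = √2*D^(5/2) - 4 = -4 + √2*D^(5/2))
V(12)*(-234) + r(q(4, -3)) = 12*(-234) + (-4 + √2*(3 - 1*4)^(5/2)) = -2808 + (-4 + √2*(3 - 4)^(5/2)) = -2808 + (-4 + √2*(-1)^(5/2)) = -2808 + (-4 + √2*I) = -2808 + (-4 + I*√2) = -2812 + I*√2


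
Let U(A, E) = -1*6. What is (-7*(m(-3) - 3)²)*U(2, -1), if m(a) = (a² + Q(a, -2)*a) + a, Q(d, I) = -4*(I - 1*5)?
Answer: 275562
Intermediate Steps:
Q(d, I) = 20 - 4*I (Q(d, I) = -4*(I - 5) = -4*(-5 + I) = 20 - 4*I)
U(A, E) = -6
m(a) = a² + 29*a (m(a) = (a² + (20 - 4*(-2))*a) + a = (a² + (20 + 8)*a) + a = (a² + 28*a) + a = a² + 29*a)
(-7*(m(-3) - 3)²)*U(2, -1) = -7*(-3*(29 - 3) - 3)²*(-6) = -7*(-3*26 - 3)²*(-6) = -7*(-78 - 3)²*(-6) = -7*(-81)²*(-6) = -7*6561*(-6) = -45927*(-6) = 275562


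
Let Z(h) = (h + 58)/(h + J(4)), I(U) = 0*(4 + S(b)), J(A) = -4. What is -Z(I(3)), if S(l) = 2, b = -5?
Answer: 29/2 ≈ 14.500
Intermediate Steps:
I(U) = 0 (I(U) = 0*(4 + 2) = 0*6 = 0)
Z(h) = (58 + h)/(-4 + h) (Z(h) = (h + 58)/(h - 4) = (58 + h)/(-4 + h))
-Z(I(3)) = -(58 + 0)/(-4 + 0) = -58/(-4) = -(-1)*58/4 = -1*(-29/2) = 29/2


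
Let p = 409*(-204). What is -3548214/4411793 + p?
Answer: -368105908962/4411793 ≈ -83437.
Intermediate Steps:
p = -83436
-3548214/4411793 + p = -3548214/4411793 - 83436 = -368105908962/4411793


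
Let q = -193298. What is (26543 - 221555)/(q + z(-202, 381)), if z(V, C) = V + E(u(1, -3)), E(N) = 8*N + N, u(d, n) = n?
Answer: 21668/21503 ≈ 1.0077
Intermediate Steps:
E(N) = 9*N
z(V, C) = -27 + V (z(V, C) = V + 9*(-3) = V - 27 = -27 + V)
(26543 - 221555)/(q + z(-202, 381)) = (26543 - 221555)/(-193298 + (-27 - 202)) = -195012/(-193298 - 229) = -195012/(-193527) = -195012*(-1/193527) = 21668/21503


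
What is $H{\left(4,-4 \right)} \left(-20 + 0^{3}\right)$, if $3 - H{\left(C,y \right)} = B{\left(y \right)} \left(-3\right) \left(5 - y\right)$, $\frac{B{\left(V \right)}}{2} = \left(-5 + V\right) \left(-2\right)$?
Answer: $-19500$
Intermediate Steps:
$B{\left(V \right)} = 20 - 4 V$ ($B{\left(V \right)} = 2 \left(-5 + V\right) \left(-2\right) = 2 \left(10 - 2 V\right) = 20 - 4 V$)
$H{\left(C,y \right)} = 3 - \left(-60 + 12 y\right) \left(5 - y\right)$ ($H{\left(C,y \right)} = 3 - \left(20 - 4 y\right) \left(-3\right) \left(5 - y\right) = 3 - \left(-60 + 12 y\right) \left(5 - y\right)$)
$H{\left(4,-4 \right)} \left(-20 + 0^{3}\right) = \left(303 - -480 + 12 \left(-4\right)^{2}\right) \left(-20 + 0^{3}\right) = \left(303 + 480 + 12 \cdot 16\right) \left(-20 + 0\right) = \left(303 + 480 + 192\right) \left(-20\right) = 975 \left(-20\right) = -19500$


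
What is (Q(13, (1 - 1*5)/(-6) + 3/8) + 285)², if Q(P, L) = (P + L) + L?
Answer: 12967201/144 ≈ 90050.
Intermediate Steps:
Q(P, L) = P + 2*L (Q(P, L) = (L + P) + L = P + 2*L)
(Q(13, (1 - 1*5)/(-6) + 3/8) + 285)² = ((13 + 2*((1 - 1*5)/(-6) + 3/8)) + 285)² = ((13 + 2*((1 - 5)*(-⅙) + 3*(⅛))) + 285)² = ((13 + 2*(-4*(-⅙) + 3/8)) + 285)² = ((13 + 2*(⅔ + 3/8)) + 285)² = ((13 + 2*(25/24)) + 285)² = ((13 + 25/12) + 285)² = (181/12 + 285)² = (3601/12)² = 12967201/144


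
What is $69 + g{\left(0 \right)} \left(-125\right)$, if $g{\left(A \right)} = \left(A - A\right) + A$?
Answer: $69$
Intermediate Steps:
$g{\left(A \right)} = A$ ($g{\left(A \right)} = 0 + A = A$)
$69 + g{\left(0 \right)} \left(-125\right) = 69 + 0 \left(-125\right) = 69 + 0 = 69$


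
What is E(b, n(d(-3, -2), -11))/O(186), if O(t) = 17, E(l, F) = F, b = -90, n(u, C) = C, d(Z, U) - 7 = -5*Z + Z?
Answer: -11/17 ≈ -0.64706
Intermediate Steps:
d(Z, U) = 7 - 4*Z (d(Z, U) = 7 + (-5*Z + Z) = 7 - 4*Z)
E(b, n(d(-3, -2), -11))/O(186) = -11/17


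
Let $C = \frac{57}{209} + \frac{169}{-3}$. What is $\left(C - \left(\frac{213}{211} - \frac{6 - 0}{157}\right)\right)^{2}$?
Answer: $\frac{3887114118225625}{1195066562481} \approx 3252.6$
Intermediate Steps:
$C = - \frac{1850}{33}$ ($C = 57 \cdot \frac{1}{209} + 169 \left(- \frac{1}{3}\right) = \frac{3}{11} - \frac{169}{3} = - \frac{1850}{33} \approx -56.061$)
$\left(C - \left(\frac{213}{211} - \frac{6 - 0}{157}\right)\right)^{2} = \left(- \frac{1850}{33} - \left(\frac{213}{211} - \frac{6 - 0}{157}\right)\right)^{2} = \left(- \frac{1850}{33} - \left(\frac{213}{211} - \left(6 + 0\right) \frac{1}{157}\right)\right)^{2} = \left(- \frac{1850}{33} + \left(- \frac{213}{211} + 6 \cdot \frac{1}{157}\right)\right)^{2} = \left(- \frac{1850}{33} + \left(- \frac{213}{211} + \frac{6}{157}\right)\right)^{2} = \left(- \frac{1850}{33} - \frac{32175}{33127}\right)^{2} = \left(- \frac{62346725}{1093191}\right)^{2} = \frac{3887114118225625}{1195066562481}$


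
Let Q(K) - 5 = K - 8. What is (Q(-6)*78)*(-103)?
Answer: 72306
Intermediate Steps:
Q(K) = -3 + K (Q(K) = 5 + (K - 8) = 5 + (-8 + K) = -3 + K)
(Q(-6)*78)*(-103) = ((-3 - 6)*78)*(-103) = -9*78*(-103) = -702*(-103) = 72306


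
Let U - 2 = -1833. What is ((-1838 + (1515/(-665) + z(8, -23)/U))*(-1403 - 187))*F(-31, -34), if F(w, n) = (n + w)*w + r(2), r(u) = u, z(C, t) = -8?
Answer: 1437227297091090/243523 ≈ 5.9018e+9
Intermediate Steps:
U = -1831 (U = 2 - 1833 = -1831)
F(w, n) = 2 + w*(n + w) (F(w, n) = (n + w)*w + 2 = w*(n + w) + 2 = 2 + w*(n + w))
((-1838 + (1515/(-665) + z(8, -23)/U))*(-1403 - 187))*F(-31, -34) = ((-1838 + (1515/(-665) - 8/(-1831)))*(-1403 - 187))*(2 + (-31)² - 34*(-31)) = ((-1838 + (1515*(-1/665) - 8*(-1/1831)))*(-1590))*(2 + 961 + 1054) = ((-1838 + (-303/133 + 8/1831))*(-1590))*2017 = ((-1838 - 553729/243523)*(-1590))*2017 = -448149003/243523*(-1590)*2017 = (712556914770/243523)*2017 = 1437227297091090/243523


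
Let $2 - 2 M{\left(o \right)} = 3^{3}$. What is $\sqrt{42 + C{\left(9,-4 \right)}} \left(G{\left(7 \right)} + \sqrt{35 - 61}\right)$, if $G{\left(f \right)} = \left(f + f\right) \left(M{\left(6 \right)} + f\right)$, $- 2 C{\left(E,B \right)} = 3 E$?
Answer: $\frac{\sqrt{114} \left(-77 + i \sqrt{26}\right)}{2} \approx -411.07 + 27.221 i$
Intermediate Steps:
$C{\left(E,B \right)} = - \frac{3 E}{2}$
$M{\left(o \right)} = - \frac{25}{2}$ ($M{\left(o \right)} = 1 - \frac{3^{3}}{2} = 1 - \frac{27}{2} = - \frac{25}{2}$)
$G{\left(f \right)} = 2 f \left(- \frac{25}{2} + f\right)$ ($G{\left(f \right)} = \left(f + f\right) \left(- \frac{25}{2} + f\right) = 2 f \left(- \frac{25}{2} + f\right)$)
$\sqrt{42 + C{\left(9,-4 \right)}} \left(G{\left(7 \right)} + \sqrt{35 - 61}\right) = \sqrt{42 - \frac{27}{2}} \left(7 \left(-25 + 2 \cdot 7\right) + \sqrt{35 - 61}\right) = \sqrt{42 - \frac{27}{2}} \left(7 \left(-25 + 14\right) + \sqrt{-26}\right) = \sqrt{\frac{57}{2}} \left(7 \left(-11\right) + i \sqrt{26}\right) = \frac{\sqrt{114}}{2} \left(-77 + i \sqrt{26}\right) = \frac{\sqrt{114} \left(-77 + i \sqrt{26}\right)}{2}$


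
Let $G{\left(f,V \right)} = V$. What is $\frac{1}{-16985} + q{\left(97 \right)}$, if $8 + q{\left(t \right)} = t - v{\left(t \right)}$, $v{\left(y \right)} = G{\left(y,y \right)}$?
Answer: $- \frac{135881}{16985} \approx -8.0001$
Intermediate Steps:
$v{\left(y \right)} = y$
$q{\left(t \right)} = -8$ ($q{\left(t \right)} = -8 + \left(t - t\right) = -8 + 0 = -8$)
$\frac{1}{-16985} + q{\left(97 \right)} = \frac{1}{-16985} - 8 = - \frac{1}{16985} - 8 = - \frac{135881}{16985}$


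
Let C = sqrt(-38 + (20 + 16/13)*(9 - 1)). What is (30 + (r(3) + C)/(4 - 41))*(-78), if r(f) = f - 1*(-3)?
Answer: -86112/37 + 6*sqrt(22282)/37 ≈ -2303.1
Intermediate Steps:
C = sqrt(22282)/13 (C = sqrt(-38 + (20 + 16*(1/13))*8) = sqrt(-38 + (20 + 16/13)*8) = sqrt(-38 + (276/13)*8) = sqrt(-38 + 2208/13) = sqrt(1714/13) = sqrt(22282)/13 ≈ 11.482)
r(f) = 3 + f (r(f) = f + 3 = 3 + f)
(30 + (r(3) + C)/(4 - 41))*(-78) = (30 + ((3 + 3) + sqrt(22282)/13)/(4 - 41))*(-78) = (30 + (6 + sqrt(22282)/13)/(-37))*(-78) = (30 + (6 + sqrt(22282)/13)*(-1/37))*(-78) = (30 + (-6/37 - sqrt(22282)/481))*(-78) = (1104/37 - sqrt(22282)/481)*(-78) = -86112/37 + 6*sqrt(22282)/37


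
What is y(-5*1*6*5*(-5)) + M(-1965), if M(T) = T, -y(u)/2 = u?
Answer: -3465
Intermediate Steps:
y(u) = -2*u
y(-5*1*6*5*(-5)) + M(-1965) = -2*(-5*1*6*5)*(-5) - 1965 = -2*(-30*5)*(-5) - 1965 = -2*(-5*30)*(-5) - 1965 = -(-300)*(-5) - 1965 = -2*750 - 1965 = -1500 - 1965 = -3465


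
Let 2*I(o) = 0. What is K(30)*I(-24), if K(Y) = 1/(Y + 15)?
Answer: 0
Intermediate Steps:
I(o) = 0 (I(o) = (1/2)*0 = 0)
K(Y) = 1/(15 + Y)
K(30)*I(-24) = 0/(15 + 30) = 0/45 = (1/45)*0 = 0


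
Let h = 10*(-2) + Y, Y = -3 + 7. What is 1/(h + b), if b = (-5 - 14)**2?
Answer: 1/345 ≈ 0.0028986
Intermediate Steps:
Y = 4
h = -16 (h = 10*(-2) + 4 = -20 + 4 = -16)
b = 361 (b = (-19)**2 = 361)
1/(h + b) = 1/(-16 + 361) = 1/345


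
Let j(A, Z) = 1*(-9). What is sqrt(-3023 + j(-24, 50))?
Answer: 2*I*sqrt(758) ≈ 55.064*I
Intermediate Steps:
j(A, Z) = -9
sqrt(-3023 + j(-24, 50)) = sqrt(-3023 - 9) = sqrt(-3032) = 2*I*sqrt(758)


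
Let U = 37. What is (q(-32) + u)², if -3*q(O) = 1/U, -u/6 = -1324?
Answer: 777541259089/12321 ≈ 6.3107e+7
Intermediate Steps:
u = 7944 (u = -6*(-1324) = 7944)
q(O) = -1/111 (q(O) = -⅓/37 = -⅓*1/37 = -1/111)
(q(-32) + u)² = (-1/111 + 7944)² = (881783/111)² = 777541259089/12321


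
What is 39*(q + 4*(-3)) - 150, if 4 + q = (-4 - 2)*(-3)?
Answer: -72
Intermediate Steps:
q = 14 (q = -4 + (-4 - 2)*(-3) = -4 - 6*(-3) = -4 + 18 = 14)
39*(q + 4*(-3)) - 150 = 39*(14 + 4*(-3)) - 150 = 39*(14 - 12) - 150 = 39*2 - 150 = 78 - 150 = -72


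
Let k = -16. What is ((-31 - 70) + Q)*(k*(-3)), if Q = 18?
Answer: -3984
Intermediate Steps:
((-31 - 70) + Q)*(k*(-3)) = ((-31 - 70) + 18)*(-16*(-3)) = (-101 + 18)*48 = -83*48 = -3984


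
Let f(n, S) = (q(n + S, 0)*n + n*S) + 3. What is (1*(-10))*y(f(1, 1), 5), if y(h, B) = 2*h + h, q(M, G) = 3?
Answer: -210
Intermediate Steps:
f(n, S) = 3 + 3*n + S*n (f(n, S) = (3*n + n*S) + 3 = (3*n + S*n) + 3 = 3 + 3*n + S*n)
y(h, B) = 3*h
(1*(-10))*y(f(1, 1), 5) = (1*(-10))*(3*(3 + 3*1 + 1*1)) = -30*(3 + 3 + 1) = -30*7 = -10*21 = -210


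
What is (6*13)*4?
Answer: 312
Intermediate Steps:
(6*13)*4 = 78*4 = 312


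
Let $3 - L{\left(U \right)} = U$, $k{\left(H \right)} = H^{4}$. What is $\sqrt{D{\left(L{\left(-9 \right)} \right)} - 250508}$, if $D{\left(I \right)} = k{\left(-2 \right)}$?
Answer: $2 i \sqrt{62623} \approx 500.49 i$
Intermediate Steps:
$L{\left(U \right)} = 3 - U$
$D{\left(I \right)} = 16$ ($D{\left(I \right)} = \left(-2\right)^{4} = 16$)
$\sqrt{D{\left(L{\left(-9 \right)} \right)} - 250508} = \sqrt{16 - 250508} = \sqrt{-250492} = 2 i \sqrt{62623}$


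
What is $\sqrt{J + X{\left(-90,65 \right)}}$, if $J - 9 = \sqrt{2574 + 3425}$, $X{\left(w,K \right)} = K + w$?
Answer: $\sqrt{-16 + \sqrt{5999}} \approx 7.8392$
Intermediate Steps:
$J = 9 + \sqrt{5999}$ ($J = 9 + \sqrt{2574 + 3425} = 9 + \sqrt{5999} \approx 86.453$)
$\sqrt{J + X{\left(-90,65 \right)}} = \sqrt{\left(9 + \sqrt{5999}\right) + \left(65 - 90\right)} = \sqrt{\left(9 + \sqrt{5999}\right) - 25} = \sqrt{-16 + \sqrt{5999}}$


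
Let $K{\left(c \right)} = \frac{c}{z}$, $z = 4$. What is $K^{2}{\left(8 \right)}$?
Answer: $4$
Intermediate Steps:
$K{\left(c \right)} = \frac{c}{4}$
$K^{2}{\left(8 \right)} = \left(\frac{1}{4} \cdot 8\right)^{2} = 2^{2} = 4$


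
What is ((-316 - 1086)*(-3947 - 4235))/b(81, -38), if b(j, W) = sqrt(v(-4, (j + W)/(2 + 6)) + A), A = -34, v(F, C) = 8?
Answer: -5735582*I*sqrt(26)/13 ≈ -2.2497e+6*I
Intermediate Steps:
b(j, W) = I*sqrt(26) (b(j, W) = sqrt(8 - 34) = sqrt(-26) = I*sqrt(26))
((-316 - 1086)*(-3947 - 4235))/b(81, -38) = ((-316 - 1086)*(-3947 - 4235))/((I*sqrt(26))) = (-1402*(-8182))*(-I*sqrt(26)/26) = 11471164*(-I*sqrt(26)/26) = -5735582*I*sqrt(26)/13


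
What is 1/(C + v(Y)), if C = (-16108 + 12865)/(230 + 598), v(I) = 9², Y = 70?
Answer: 12/925 ≈ 0.012973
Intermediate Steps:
v(I) = 81
C = -47/12 (C = -3243/828 = -3243*1/828 = -47/12 ≈ -3.9167)
1/(C + v(Y)) = 1/(-47/12 + 81) = 1/(925/12) = 12/925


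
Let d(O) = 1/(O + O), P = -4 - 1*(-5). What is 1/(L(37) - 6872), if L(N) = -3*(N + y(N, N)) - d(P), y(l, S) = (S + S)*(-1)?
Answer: -2/13523 ≈ -0.00014790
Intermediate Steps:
y(l, S) = -2*S (y(l, S) = (2*S)*(-1) = -2*S)
P = 1 (P = -4 + 5 = 1)
d(O) = 1/(2*O)
L(N) = -1/2 + 3*N (L(N) = -3*(N - 2*N) - 1/(2*1) = -(-3)*N - 1/2 = 3*N - 1*1/2 = 3*N - 1/2 = -1/2 + 3*N)
1/(L(37) - 6872) = 1/((-1/2 + 3*37) - 6872) = 1/((-1/2 + 111) - 6872) = 1/(221/2 - 6872) = 1/(-13523/2) = -2/13523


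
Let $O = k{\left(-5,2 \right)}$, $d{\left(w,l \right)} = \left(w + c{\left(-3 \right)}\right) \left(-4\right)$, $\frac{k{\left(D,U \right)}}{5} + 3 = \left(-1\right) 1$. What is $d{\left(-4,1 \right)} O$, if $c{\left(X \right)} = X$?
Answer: $-560$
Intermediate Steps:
$k{\left(D,U \right)} = -20$ ($k{\left(D,U \right)} = -15 + 5 \left(\left(-1\right) 1\right) = -15 + 5 \left(-1\right) = -15 - 5 = -20$)
$d{\left(w,l \right)} = 12 - 4 w$ ($d{\left(w,l \right)} = \left(w - 3\right) \left(-4\right) = \left(-3 + w\right) \left(-4\right) = 12 - 4 w$)
$O = -20$
$d{\left(-4,1 \right)} O = \left(12 - -16\right) \left(-20\right) = \left(12 + 16\right) \left(-20\right) = 28 \left(-20\right) = -560$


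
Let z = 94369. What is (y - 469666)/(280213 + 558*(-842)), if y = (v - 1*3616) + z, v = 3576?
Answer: 375337/189623 ≈ 1.9794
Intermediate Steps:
y = 94329 (y = (3576 - 1*3616) + 94369 = (3576 - 3616) + 94369 = -40 + 94369 = 94329)
(y - 469666)/(280213 + 558*(-842)) = (94329 - 469666)/(280213 + 558*(-842)) = -375337/(280213 - 469836) = -375337/(-189623) = -375337*(-1/189623) = 375337/189623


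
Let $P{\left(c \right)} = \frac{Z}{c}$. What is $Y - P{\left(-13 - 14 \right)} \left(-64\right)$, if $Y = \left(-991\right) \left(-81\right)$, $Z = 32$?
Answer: $\frac{2165269}{27} \approx 80195.0$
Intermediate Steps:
$P{\left(c \right)} = \frac{32}{c}$
$Y = 80271$
$Y - P{\left(-13 - 14 \right)} \left(-64\right) = 80271 - \frac{32}{-13 - 14} \left(-64\right) = 80271 - \frac{32}{-27} \left(-64\right) = 80271 - 32 \left(- \frac{1}{27}\right) \left(-64\right) = 80271 - \left(- \frac{32}{27}\right) \left(-64\right) = 80271 - \frac{2048}{27} = \frac{2165269}{27}$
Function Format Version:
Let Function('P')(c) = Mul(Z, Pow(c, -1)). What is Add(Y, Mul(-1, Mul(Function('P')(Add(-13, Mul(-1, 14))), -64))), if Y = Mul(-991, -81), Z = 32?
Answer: Rational(2165269, 27) ≈ 80195.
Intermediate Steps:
Function('P')(c) = Mul(32, Pow(c, -1))
Y = 80271
Add(Y, Mul(-1, Mul(Function('P')(Add(-13, Mul(-1, 14))), -64))) = Add(80271, Mul(-1, Mul(Mul(32, Pow(Add(-13, Mul(-1, 14)), -1)), -64))) = Add(80271, Mul(-1, Mul(Mul(32, Pow(Add(-13, -14), -1)), -64))) = Add(80271, Mul(-1, Mul(Mul(32, Pow(-27, -1)), -64))) = Add(80271, Mul(-1, Mul(Mul(32, Rational(-1, 27)), -64))) = Add(80271, Mul(-1, Mul(Rational(-32, 27), -64))) = Add(80271, Mul(-1, Rational(2048, 27))) = Add(80271, Rational(-2048, 27)) = Rational(2165269, 27)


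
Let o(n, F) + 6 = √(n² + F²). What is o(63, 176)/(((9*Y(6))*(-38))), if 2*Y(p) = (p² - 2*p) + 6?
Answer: 1/855 - √34945/5130 ≈ -0.035270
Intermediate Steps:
Y(p) = 3 + p²/2 - p (Y(p) = ((p² - 2*p) + 6)/2 = (6 + p² - 2*p)/2 = 3 + p²/2 - p)
o(n, F) = -6 + √(F² + n²) (o(n, F) = -6 + √(n² + F²) = -6 + √(F² + n²))
o(63, 176)/(((9*Y(6))*(-38))) = (-6 + √(176² + 63²))/(((9*(3 + (½)*6² - 1*6))*(-38))) = (-6 + √(30976 + 3969))/(((9*(3 + (½)*36 - 6))*(-38))) = (-6 + √34945)/(((9*(3 + 18 - 6))*(-38))) = (-6 + √34945)/(((9*15)*(-38))) = (-6 + √34945)/((135*(-38))) = (-6 + √34945)/(-5130) = (-6 + √34945)*(-1/5130) = 1/855 - √34945/5130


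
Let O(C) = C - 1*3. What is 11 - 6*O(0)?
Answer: 29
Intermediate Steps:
O(C) = -3 + C (O(C) = C - 3 = -3 + C)
11 - 6*O(0) = 11 - 6*(-3 + 0) = 11 - 6*(-3) = 11 + 18 = 29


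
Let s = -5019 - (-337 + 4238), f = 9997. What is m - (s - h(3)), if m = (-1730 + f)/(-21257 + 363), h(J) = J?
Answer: 186428895/20894 ≈ 8922.6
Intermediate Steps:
s = -8920 (s = -5019 - 1*3901 = -5019 - 3901 = -8920)
m = -8267/20894 (m = (-1730 + 9997)/(-21257 + 363) = 8267/(-20894) = 8267*(-1/20894) = -8267/20894 ≈ -0.39566)
m - (s - h(3)) = -8267/20894 - (-8920 - 1*3) = -8267/20894 - (-8920 - 3) = -8267/20894 - 1*(-8923) = -8267/20894 + 8923 = 186428895/20894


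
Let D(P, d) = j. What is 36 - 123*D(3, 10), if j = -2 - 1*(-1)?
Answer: 159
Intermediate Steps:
j = -1 (j = -2 + 1 = -1)
D(P, d) = -1
36 - 123*D(3, 10) = 36 - 123*(-1) = 36 + 123 = 159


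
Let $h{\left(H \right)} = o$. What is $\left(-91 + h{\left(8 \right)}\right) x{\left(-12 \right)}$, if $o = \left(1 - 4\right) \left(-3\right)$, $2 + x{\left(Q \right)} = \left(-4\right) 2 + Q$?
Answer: $1804$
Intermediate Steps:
$x{\left(Q \right)} = -10 + Q$ ($x{\left(Q \right)} = -2 + \left(\left(-4\right) 2 + Q\right) = -2 + \left(-8 + Q\right) = -10 + Q$)
$o = 9$ ($o = \left(-3\right) \left(-3\right) = 9$)
$h{\left(H \right)} = 9$
$\left(-91 + h{\left(8 \right)}\right) x{\left(-12 \right)} = \left(-91 + 9\right) \left(-10 - 12\right) = \left(-82\right) \left(-22\right) = 1804$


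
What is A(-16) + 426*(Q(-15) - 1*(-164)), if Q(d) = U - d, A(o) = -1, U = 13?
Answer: 81791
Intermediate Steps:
Q(d) = 13 - d
A(-16) + 426*(Q(-15) - 1*(-164)) = -1 + 426*((13 - 1*(-15)) - 1*(-164)) = -1 + 426*((13 + 15) + 164) = -1 + 426*(28 + 164) = -1 + 426*192 = -1 + 81792 = 81791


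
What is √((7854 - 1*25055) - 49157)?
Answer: I*√66358 ≈ 257.6*I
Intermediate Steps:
√((7854 - 1*25055) - 49157) = √((7854 - 25055) - 49157) = √(-17201 - 49157) = √(-66358) = I*√66358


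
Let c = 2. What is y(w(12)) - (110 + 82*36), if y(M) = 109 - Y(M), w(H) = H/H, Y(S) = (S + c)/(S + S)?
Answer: -5909/2 ≈ -2954.5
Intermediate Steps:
Y(S) = (2 + S)/(2*S) (Y(S) = (S + 2)/(S + S) = (2 + S)/((2*S)) = (2 + S)*(1/(2*S)) = (2 + S)/(2*S))
w(H) = 1
y(M) = 109 - (2 + M)/(2*M)
y(w(12)) - (110 + 82*36) = (217/2 - 1/1) - (110 + 82*36) = (217/2 - 1*1) - (110 + 2952) = (217/2 - 1) - 1*3062 = 215/2 - 3062 = -5909/2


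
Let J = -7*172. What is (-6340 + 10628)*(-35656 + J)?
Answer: -158055680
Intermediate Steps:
J = -1204
(-6340 + 10628)*(-35656 + J) = (-6340 + 10628)*(-35656 - 1204) = 4288*(-36860) = -158055680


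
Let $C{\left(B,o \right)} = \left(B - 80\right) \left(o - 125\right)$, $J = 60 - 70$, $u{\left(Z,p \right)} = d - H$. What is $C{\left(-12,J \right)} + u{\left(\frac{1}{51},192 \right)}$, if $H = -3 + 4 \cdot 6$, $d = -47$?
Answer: $12352$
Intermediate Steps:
$H = 21$ ($H = -3 + 24 = 21$)
$u{\left(Z,p \right)} = -68$ ($u{\left(Z,p \right)} = -47 - 21 = -68$)
$J = -10$
$C{\left(B,o \right)} = \left(-125 + o\right) \left(-80 + B\right)$ ($C{\left(B,o \right)} = \left(-80 + B\right) \left(-125 + o\right) = \left(-125 + o\right) \left(-80 + B\right)$)
$C{\left(-12,J \right)} + u{\left(\frac{1}{51},192 \right)} = \left(10000 - -1500 - -800 - -120\right) - 68 = \left(10000 + 1500 + 800 + 120\right) - 68 = 12420 - 68 = 12352$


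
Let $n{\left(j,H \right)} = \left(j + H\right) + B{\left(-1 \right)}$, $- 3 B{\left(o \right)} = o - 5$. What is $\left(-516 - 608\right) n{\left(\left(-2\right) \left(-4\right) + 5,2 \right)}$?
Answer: $-19108$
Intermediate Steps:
$B{\left(o \right)} = \frac{5}{3} - \frac{o}{3}$ ($B{\left(o \right)} = - \frac{o - 5}{3} = - \frac{-5 + o}{3} = \frac{5}{3} - \frac{o}{3}$)
$n{\left(j,H \right)} = 2 + H + j$ ($n{\left(j,H \right)} = \left(j + H\right) + \left(\frac{5}{3} - - \frac{1}{3}\right) = \left(H + j\right) + \left(\frac{5}{3} + \frac{1}{3}\right) = \left(H + j\right) + 2 = 2 + H + j$)
$\left(-516 - 608\right) n{\left(\left(-2\right) \left(-4\right) + 5,2 \right)} = \left(-516 - 608\right) \left(2 + 2 + \left(\left(-2\right) \left(-4\right) + 5\right)\right) = - 1124 \left(2 + 2 + \left(8 + 5\right)\right) = - 1124 \left(2 + 2 + 13\right) = \left(-1124\right) 17 = -19108$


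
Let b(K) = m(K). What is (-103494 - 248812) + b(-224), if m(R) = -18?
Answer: -352324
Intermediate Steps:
b(K) = -18
(-103494 - 248812) + b(-224) = (-103494 - 248812) - 18 = -352306 - 18 = -352324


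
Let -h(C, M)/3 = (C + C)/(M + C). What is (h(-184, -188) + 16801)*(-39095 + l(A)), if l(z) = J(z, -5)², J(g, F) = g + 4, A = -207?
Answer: 1100842246/31 ≈ 3.5511e+7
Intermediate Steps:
J(g, F) = 4 + g
h(C, M) = -6*C/(C + M) (h(C, M) = -3*(C + C)/(M + C) = -3*2*C/(C + M) = -6*C/(C + M))
l(z) = (4 + z)²
(h(-184, -188) + 16801)*(-39095 + l(A)) = (-6*(-184)/(-184 - 188) + 16801)*(-39095 + (4 - 207)²) = (-6*(-184)/(-372) + 16801)*(-39095 + (-203)²) = (-6*(-184)*(-1/372) + 16801)*(-39095 + 41209) = (-92/31 + 16801)*2114 = (520739/31)*2114 = 1100842246/31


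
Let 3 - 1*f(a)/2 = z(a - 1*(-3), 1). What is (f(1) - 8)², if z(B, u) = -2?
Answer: 4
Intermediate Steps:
f(a) = 10 (f(a) = 6 - 2*(-2) = 6 + 4 = 10)
(f(1) - 8)² = (10 - 8)² = 2² = 4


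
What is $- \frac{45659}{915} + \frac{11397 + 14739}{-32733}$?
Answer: $- \frac{168718943}{3327855} \approx -50.699$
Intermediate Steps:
$- \frac{45659}{915} + \frac{11397 + 14739}{-32733} = \left(-45659\right) \frac{1}{915} + 26136 \left(- \frac{1}{32733}\right) = - \frac{45659}{915} - \frac{2904}{3637} = - \frac{168718943}{3327855}$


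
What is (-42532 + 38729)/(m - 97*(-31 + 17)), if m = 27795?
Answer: -3803/29153 ≈ -0.13045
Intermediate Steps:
(-42532 + 38729)/(m - 97*(-31 + 17)) = (-42532 + 38729)/(27795 - 97*(-31 + 17)) = -3803/(27795 - 97*(-14)) = -3803/(27795 + 1358) = -3803/29153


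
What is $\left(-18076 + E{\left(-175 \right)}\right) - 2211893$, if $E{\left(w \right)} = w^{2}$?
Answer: $-2199344$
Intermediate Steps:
$\left(-18076 + E{\left(-175 \right)}\right) - 2211893 = \left(-18076 + \left(-175\right)^{2}\right) - 2211893 = \left(-18076 + 30625\right) - 2211893 = 12549 - 2211893 = -2199344$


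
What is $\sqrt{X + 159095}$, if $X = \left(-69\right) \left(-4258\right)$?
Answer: $\sqrt{452897} \approx 672.98$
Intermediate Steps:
$X = 293802$
$\sqrt{X + 159095} = \sqrt{293802 + 159095} = \sqrt{452897}$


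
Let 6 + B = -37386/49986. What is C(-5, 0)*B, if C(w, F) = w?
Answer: 93695/2777 ≈ 33.740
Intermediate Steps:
B = -18739/2777 (B = -6 - 37386/49986 = -6 - 37386*1/49986 = -6 - 2077/2777 = -18739/2777 ≈ -6.7479)
C(-5, 0)*B = -5*(-18739/2777) = 93695/2777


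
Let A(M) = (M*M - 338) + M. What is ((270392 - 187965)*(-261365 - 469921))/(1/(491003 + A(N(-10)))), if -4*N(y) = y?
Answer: -59153381115296895/2 ≈ -2.9577e+16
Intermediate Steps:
N(y) = -y/4
A(M) = -338 + M + M² (A(M) = (M² - 338) + M = (-338 + M²) + M = -338 + M + M²)
((270392 - 187965)*(-261365 - 469921))/(1/(491003 + A(N(-10)))) = ((270392 - 187965)*(-261365 - 469921))/(1/(491003 + (-338 - ¼*(-10) + (-¼*(-10))²))) = (82427*(-731286))/(1/(491003 + (-338 + 5/2 + (5/2)²))) = -60277711122/(1/(491003 + (-338 + 5/2 + 25/4))) = -60277711122/(1/(491003 - 1317/4)) = -60277711122/(1/(1962695/4)) = -60277711122/4/1962695 = -60277711122*1962695/4 = -59153381115296895/2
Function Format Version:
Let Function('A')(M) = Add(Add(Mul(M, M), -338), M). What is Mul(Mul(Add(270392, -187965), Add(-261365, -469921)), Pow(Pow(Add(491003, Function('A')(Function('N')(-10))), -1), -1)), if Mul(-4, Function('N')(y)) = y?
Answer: Rational(-59153381115296895, 2) ≈ -2.9577e+16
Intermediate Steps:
Function('N')(y) = Mul(Rational(-1, 4), y)
Function('A')(M) = Add(-338, M, Pow(M, 2)) (Function('A')(M) = Add(Add(Pow(M, 2), -338), M) = Add(Add(-338, Pow(M, 2)), M) = Add(-338, M, Pow(M, 2)))
Mul(Mul(Add(270392, -187965), Add(-261365, -469921)), Pow(Pow(Add(491003, Function('A')(Function('N')(-10))), -1), -1)) = Mul(Mul(Add(270392, -187965), Add(-261365, -469921)), Pow(Pow(Add(491003, Add(-338, Mul(Rational(-1, 4), -10), Pow(Mul(Rational(-1, 4), -10), 2))), -1), -1)) = Mul(Mul(82427, -731286), Pow(Pow(Add(491003, Add(-338, Rational(5, 2), Pow(Rational(5, 2), 2))), -1), -1)) = Mul(-60277711122, Pow(Pow(Add(491003, Add(-338, Rational(5, 2), Rational(25, 4))), -1), -1)) = Mul(-60277711122, Pow(Pow(Add(491003, Rational(-1317, 4)), -1), -1)) = Mul(-60277711122, Pow(Pow(Rational(1962695, 4), -1), -1)) = Mul(-60277711122, Pow(Rational(4, 1962695), -1)) = Mul(-60277711122, Rational(1962695, 4)) = Rational(-59153381115296895, 2)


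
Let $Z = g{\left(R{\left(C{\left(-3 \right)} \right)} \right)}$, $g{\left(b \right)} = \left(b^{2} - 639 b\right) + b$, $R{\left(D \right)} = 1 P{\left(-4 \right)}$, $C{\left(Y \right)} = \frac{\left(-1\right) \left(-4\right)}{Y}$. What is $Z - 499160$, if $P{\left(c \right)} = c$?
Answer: $-496592$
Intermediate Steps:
$C{\left(Y \right)} = \frac{4}{Y}$
$R{\left(D \right)} = -4$ ($R{\left(D \right)} = 1 \left(-4\right) = -4$)
$g{\left(b \right)} = b^{2} - 638 b$
$Z = 2568$ ($Z = - 4 \left(-638 - 4\right) = \left(-4\right) \left(-642\right) = 2568$)
$Z - 499160 = 2568 - 499160 = -496592$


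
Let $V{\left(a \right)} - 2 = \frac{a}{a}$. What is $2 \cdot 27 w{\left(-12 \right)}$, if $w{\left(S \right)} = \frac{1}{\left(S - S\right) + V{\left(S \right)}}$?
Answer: $18$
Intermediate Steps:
$V{\left(a \right)} = 3$ ($V{\left(a \right)} = 2 + \frac{a}{a} = 2 + 1 = 3$)
$w{\left(S \right)} = \frac{1}{3}$ ($w{\left(S \right)} = \frac{1}{\left(S - S\right) + 3} = \frac{1}{0 + 3} = \frac{1}{3}$)
$2 \cdot 27 w{\left(-12 \right)} = 2 \cdot 27 \cdot \frac{1}{3} = 54 \cdot \frac{1}{3} = 18$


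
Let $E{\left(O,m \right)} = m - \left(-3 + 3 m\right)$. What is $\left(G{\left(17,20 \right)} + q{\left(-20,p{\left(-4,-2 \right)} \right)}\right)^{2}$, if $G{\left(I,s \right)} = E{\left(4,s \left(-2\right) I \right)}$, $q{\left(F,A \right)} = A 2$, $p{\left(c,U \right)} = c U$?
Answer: $1901641$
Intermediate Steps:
$p{\left(c,U \right)} = U c$
$q{\left(F,A \right)} = 2 A$
$E{\left(O,m \right)} = 3 - 2 m$ ($E{\left(O,m \right)} = m - \left(-3 + 3 m\right) = 3 - 2 m$)
$G{\left(I,s \right)} = 3 + 4 I s$ ($G{\left(I,s \right)} = 3 - 2 s \left(-2\right) I = 3 - 2 - 2 s I = 3 - 2 \left(- 2 I s\right) = 3 + 4 I s$)
$\left(G{\left(17,20 \right)} + q{\left(-20,p{\left(-4,-2 \right)} \right)}\right)^{2} = \left(\left(3 + 4 \cdot 17 \cdot 20\right) + 2 \left(\left(-2\right) \left(-4\right)\right)\right)^{2} = \left(\left(3 + 1360\right) + 2 \cdot 8\right)^{2} = \left(1363 + 16\right)^{2} = 1379^{2} = 1901641$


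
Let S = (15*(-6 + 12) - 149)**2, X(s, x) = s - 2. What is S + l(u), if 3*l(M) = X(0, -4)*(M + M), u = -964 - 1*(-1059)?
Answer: 10063/3 ≈ 3354.3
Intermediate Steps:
X(s, x) = -2 + s
S = 3481 (S = (15*6 - 149)**2 = (90 - 149)**2 = (-59)**2 = 3481)
u = 95 (u = -964 + 1059 = 95)
l(M) = -4*M/3 (l(M) = ((-2 + 0)*(M + M))/3 = (-4*M)/3 = -4*M/3)
S + l(u) = 3481 - 4/3*95 = 3481 - 380/3 = 10063/3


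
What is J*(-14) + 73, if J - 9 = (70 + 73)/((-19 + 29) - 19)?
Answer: 1525/9 ≈ 169.44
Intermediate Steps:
J = -62/9 (J = 9 + (70 + 73)/((-19 + 29) - 19) = 9 + 143/(10 - 19) = 9 + 143/(-9) = 9 + 143*(-1/9) = 9 - 143/9 = -62/9 ≈ -6.8889)
J*(-14) + 73 = -62/9*(-14) + 73 = 868/9 + 73 = 1525/9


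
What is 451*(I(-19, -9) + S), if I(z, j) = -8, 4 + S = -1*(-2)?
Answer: -4510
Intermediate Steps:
S = -2 (S = -4 - 1*(-2) = -4 + 2 = -2)
451*(I(-19, -9) + S) = 451*(-8 - 2) = 451*(-10) = -4510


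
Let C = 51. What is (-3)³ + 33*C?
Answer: 1656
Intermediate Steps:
(-3)³ + 33*C = (-3)³ + 33*51 = -27 + 1683 = 1656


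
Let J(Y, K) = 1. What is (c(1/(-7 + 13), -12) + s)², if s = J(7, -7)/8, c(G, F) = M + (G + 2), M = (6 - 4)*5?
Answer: 87025/576 ≈ 151.08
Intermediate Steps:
M = 10 (M = 2*5 = 10)
c(G, F) = 12 + G (c(G, F) = 10 + (G + 2) = 10 + (2 + G) = 12 + G)
s = ⅛ (s = 1/8 = 1*(⅛) = ⅛ ≈ 0.12500)
(c(1/(-7 + 13), -12) + s)² = ((12 + 1/(-7 + 13)) + ⅛)² = ((12 + 1/6) + ⅛)² = ((12 + ⅙) + ⅛)² = (73/6 + ⅛)² = (295/24)² = 87025/576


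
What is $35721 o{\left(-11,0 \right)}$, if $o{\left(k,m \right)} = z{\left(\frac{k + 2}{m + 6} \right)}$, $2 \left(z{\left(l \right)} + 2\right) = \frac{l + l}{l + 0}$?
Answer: $-35721$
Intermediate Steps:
$z{\left(l \right)} = -1$ ($z{\left(l \right)} = -2 + \frac{\left(l + l\right) \frac{1}{l + 0}}{2} = -2 + \frac{2 l \frac{1}{l}}{2} = -2 + \frac{1}{2} \cdot 2 = -2 + 1 = -1$)
$o{\left(k,m \right)} = -1$
$35721 o{\left(-11,0 \right)} = 35721 \left(-1\right) = -35721$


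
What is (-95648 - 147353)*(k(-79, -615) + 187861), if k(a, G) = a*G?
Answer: -57456614446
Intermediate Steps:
k(a, G) = G*a
(-95648 - 147353)*(k(-79, -615) + 187861) = (-95648 - 147353)*(-615*(-79) + 187861) = -243001*(48585 + 187861) = -243001*236446 = -57456614446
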